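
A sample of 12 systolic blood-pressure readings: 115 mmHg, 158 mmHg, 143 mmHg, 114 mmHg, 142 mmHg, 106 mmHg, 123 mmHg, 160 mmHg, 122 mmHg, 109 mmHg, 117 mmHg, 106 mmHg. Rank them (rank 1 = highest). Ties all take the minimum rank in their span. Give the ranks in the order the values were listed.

Sorted (descending): 160, 158, 143, 142, 123, 122, 117, 115, 114, 109, 106, 106
The 2 values of 106 occupy positions 11–12 → each gets rank 11.

8, 2, 3, 9, 4, 11, 5, 1, 6, 10, 7, 11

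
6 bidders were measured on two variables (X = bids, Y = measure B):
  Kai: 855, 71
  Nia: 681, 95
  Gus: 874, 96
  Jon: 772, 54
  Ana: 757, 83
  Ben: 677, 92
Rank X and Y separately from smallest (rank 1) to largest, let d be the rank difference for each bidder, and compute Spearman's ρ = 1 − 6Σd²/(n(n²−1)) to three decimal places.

Ranks of variable 1: 5, 2, 6, 4, 3, 1
Ranks of variable 2: 2, 5, 6, 1, 3, 4
d = r₁ − r₂: 3, -3, 0, 3, 0, -3
d²: 9, 9, 0, 9, 0, 9; Σd² = 36
ρ = 1 − 6·36/(6·35) = 1 − 216/210 = -0.029

-0.029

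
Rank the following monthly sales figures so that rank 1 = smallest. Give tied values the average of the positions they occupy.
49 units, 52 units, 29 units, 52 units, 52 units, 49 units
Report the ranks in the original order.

2.5, 5, 1, 5, 5, 2.5

Sorted (ascending): 29, 49, 49, 52, 52, 52
The 2 values of 49 occupy positions 2–3 → average rank (2+3)/2 = 2.5.
The 3 values of 52 occupy positions 4–6 → average rank 5.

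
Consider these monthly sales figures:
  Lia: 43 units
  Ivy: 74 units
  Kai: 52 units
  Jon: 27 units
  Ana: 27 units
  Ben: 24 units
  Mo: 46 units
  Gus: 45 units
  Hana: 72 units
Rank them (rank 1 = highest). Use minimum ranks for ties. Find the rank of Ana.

Sorted (descending): 74, 72, 52, 46, 45, 43, 27, 27, 24
The 2 values of 27 occupy positions 7–8 → each gets rank 7.
Ana has value 27 units → rank 7.

7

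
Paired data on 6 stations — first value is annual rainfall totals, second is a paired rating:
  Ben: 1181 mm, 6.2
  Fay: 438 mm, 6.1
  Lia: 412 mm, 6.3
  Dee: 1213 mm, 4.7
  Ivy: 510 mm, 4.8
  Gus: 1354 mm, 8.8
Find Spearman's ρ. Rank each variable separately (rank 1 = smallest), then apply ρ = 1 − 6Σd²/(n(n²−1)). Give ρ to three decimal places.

0.029

Ranks of variable 1: 4, 2, 1, 5, 3, 6
Ranks of variable 2: 4, 3, 5, 1, 2, 6
d = r₁ − r₂: 0, -1, -4, 4, 1, 0
d²: 0, 1, 16, 16, 1, 0; Σd² = 34
ρ = 1 − 6·34/(6·35) = 1 − 204/210 = 0.029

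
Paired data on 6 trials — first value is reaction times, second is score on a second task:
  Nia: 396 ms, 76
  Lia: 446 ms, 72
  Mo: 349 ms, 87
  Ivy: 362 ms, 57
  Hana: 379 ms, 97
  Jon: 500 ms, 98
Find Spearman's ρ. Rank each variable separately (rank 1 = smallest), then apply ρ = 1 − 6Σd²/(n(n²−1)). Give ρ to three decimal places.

Ranks of variable 1: 4, 5, 1, 2, 3, 6
Ranks of variable 2: 3, 2, 4, 1, 5, 6
d = r₁ − r₂: 1, 3, -3, 1, -2, 0
d²: 1, 9, 9, 1, 4, 0; Σd² = 24
ρ = 1 − 6·24/(6·35) = 1 − 144/210 = 0.314

0.314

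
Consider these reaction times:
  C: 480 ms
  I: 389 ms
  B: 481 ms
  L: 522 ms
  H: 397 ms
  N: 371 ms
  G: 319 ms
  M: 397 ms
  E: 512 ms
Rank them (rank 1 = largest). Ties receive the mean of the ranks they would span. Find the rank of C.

4

Sorted (descending): 522, 512, 481, 480, 397, 397, 389, 371, 319
The 2 values of 397 occupy positions 5–6 → average rank (5+6)/2 = 5.5.
C has value 480 ms → rank 4.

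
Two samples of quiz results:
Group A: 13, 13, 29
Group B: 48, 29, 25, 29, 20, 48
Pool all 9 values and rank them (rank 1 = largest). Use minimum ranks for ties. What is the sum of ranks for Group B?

21

Sorted (descending): 48, 48, 29, 29, 29, 25, 20, 13, 13
The 2 values of 48 occupy positions 1–2 → each gets rank 1.
The 3 values of 29 occupy positions 3–5 → each gets rank 3.
The 2 values of 13 occupy positions 8–9 → each gets rank 8.
Group B values → pooled ranks: 48→1, 29→3, 25→6, 29→3, 20→7, 48→1
Rank sum = 1 + 3 + 6 + 3 + 7 + 1 = 21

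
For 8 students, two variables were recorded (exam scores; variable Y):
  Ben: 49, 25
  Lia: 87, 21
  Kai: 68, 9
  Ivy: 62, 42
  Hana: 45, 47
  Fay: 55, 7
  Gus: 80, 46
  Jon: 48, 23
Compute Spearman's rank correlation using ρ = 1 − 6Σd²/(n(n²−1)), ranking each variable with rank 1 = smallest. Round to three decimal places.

Ranks of variable 1: 3, 8, 6, 5, 1, 4, 7, 2
Ranks of variable 2: 5, 3, 2, 6, 8, 1, 7, 4
d = r₁ − r₂: -2, 5, 4, -1, -7, 3, 0, -2
d²: 4, 25, 16, 1, 49, 9, 0, 4; Σd² = 108
ρ = 1 − 6·108/(8·63) = 1 − 648/504 = -0.286

-0.286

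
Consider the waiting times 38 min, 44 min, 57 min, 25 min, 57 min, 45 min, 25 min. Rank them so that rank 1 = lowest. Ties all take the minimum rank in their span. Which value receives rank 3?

38

Sorted (ascending): 25, 25, 38, 44, 45, 57, 57
The 2 values of 25 occupy positions 1–2 → each gets rank 1.
The 2 values of 57 occupy positions 6–7 → each gets rank 6.
Rank 3 → value 38.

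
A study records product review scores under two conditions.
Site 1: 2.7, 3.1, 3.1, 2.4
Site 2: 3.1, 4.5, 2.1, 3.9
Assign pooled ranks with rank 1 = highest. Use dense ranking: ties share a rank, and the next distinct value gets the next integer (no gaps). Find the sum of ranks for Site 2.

Sorted (descending): 4.5, 3.9, 3.1, 3.1, 3.1, 2.7, 2.4, 2.1
The 3 values of 3.1 share dense rank 3.
Remaining distinct values take the next consecutive integers.
Site 2 values → pooled ranks: 3.1→3, 4.5→1, 2.1→6, 3.9→2
Rank sum = 3 + 1 + 6 + 2 = 12

12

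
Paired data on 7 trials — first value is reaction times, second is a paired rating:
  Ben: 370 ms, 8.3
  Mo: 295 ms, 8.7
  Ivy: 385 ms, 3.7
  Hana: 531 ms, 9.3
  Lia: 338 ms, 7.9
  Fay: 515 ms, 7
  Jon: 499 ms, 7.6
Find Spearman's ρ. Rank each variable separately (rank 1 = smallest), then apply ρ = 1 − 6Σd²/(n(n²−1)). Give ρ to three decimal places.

Ranks of variable 1: 3, 1, 4, 7, 2, 6, 5
Ranks of variable 2: 5, 6, 1, 7, 4, 2, 3
d = r₁ − r₂: -2, -5, 3, 0, -2, 4, 2
d²: 4, 25, 9, 0, 4, 16, 4; Σd² = 62
ρ = 1 − 6·62/(7·48) = 1 − 372/336 = -0.107

-0.107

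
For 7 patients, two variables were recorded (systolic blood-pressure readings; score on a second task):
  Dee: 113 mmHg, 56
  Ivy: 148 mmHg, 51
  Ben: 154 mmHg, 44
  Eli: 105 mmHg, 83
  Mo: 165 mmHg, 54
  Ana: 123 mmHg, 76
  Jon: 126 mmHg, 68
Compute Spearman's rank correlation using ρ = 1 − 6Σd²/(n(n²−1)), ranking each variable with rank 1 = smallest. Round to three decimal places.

Ranks of variable 1: 2, 5, 6, 1, 7, 3, 4
Ranks of variable 2: 4, 2, 1, 7, 3, 6, 5
d = r₁ − r₂: -2, 3, 5, -6, 4, -3, -1
d²: 4, 9, 25, 36, 16, 9, 1; Σd² = 100
ρ = 1 − 6·100/(7·48) = 1 − 600/336 = -0.786

-0.786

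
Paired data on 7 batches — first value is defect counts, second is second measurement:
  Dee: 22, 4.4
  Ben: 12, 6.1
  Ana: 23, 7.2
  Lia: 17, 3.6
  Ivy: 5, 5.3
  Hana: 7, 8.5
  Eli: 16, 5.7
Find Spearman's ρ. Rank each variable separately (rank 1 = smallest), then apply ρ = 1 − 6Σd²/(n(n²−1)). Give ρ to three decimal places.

-0.179

Ranks of variable 1: 6, 3, 7, 5, 1, 2, 4
Ranks of variable 2: 2, 5, 6, 1, 3, 7, 4
d = r₁ − r₂: 4, -2, 1, 4, -2, -5, 0
d²: 16, 4, 1, 16, 4, 25, 0; Σd² = 66
ρ = 1 − 6·66/(7·48) = 1 − 396/336 = -0.179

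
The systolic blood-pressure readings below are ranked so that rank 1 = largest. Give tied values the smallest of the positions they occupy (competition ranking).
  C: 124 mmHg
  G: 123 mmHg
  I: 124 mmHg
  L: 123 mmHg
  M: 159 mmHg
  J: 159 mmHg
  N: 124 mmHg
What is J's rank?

1

Sorted (descending): 159, 159, 124, 124, 124, 123, 123
The 2 values of 159 occupy positions 1–2 → each gets rank 1.
The 3 values of 124 occupy positions 3–5 → each gets rank 3.
The 2 values of 123 occupy positions 6–7 → each gets rank 6.
J has value 159 mmHg → rank 1.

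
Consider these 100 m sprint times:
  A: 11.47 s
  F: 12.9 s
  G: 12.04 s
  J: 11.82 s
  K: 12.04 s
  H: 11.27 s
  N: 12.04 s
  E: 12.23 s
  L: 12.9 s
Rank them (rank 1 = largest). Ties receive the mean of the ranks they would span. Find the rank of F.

Sorted (descending): 12.9, 12.9, 12.23, 12.04, 12.04, 12.04, 11.82, 11.47, 11.27
The 2 values of 12.9 occupy positions 1–2 → average rank (1+2)/2 = 1.5.
The 3 values of 12.04 occupy positions 4–6 → average rank 5.
F has value 12.9 s → rank 1.5.

1.5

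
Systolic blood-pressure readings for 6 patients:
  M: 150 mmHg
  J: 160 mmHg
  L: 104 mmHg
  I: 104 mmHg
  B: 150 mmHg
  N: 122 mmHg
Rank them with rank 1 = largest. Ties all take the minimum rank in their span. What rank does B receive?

2

Sorted (descending): 160, 150, 150, 122, 104, 104
The 2 values of 150 occupy positions 2–3 → each gets rank 2.
The 2 values of 104 occupy positions 5–6 → each gets rank 5.
B has value 150 mmHg → rank 2.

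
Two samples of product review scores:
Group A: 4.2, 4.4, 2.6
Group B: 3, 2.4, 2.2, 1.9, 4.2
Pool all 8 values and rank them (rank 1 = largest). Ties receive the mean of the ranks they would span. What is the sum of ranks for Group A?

Sorted (descending): 4.4, 4.2, 4.2, 3, 2.6, 2.4, 2.2, 1.9
The 2 values of 4.2 occupy positions 2–3 → average rank (2+3)/2 = 2.5.
Group A values → pooled ranks: 4.2→2.5, 4.4→1, 2.6→5
Rank sum = 2.5 + 1 + 5 = 8.5

8.5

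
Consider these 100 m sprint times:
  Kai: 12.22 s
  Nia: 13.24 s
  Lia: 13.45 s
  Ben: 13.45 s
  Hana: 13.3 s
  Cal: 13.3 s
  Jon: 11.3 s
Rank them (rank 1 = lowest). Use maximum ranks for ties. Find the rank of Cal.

Sorted (ascending): 11.3, 12.22, 13.24, 13.3, 13.3, 13.45, 13.45
The 2 values of 13.3 occupy positions 4–5 → each gets rank 5.
The 2 values of 13.45 occupy positions 6–7 → each gets rank 7.
Cal has value 13.3 s → rank 5.

5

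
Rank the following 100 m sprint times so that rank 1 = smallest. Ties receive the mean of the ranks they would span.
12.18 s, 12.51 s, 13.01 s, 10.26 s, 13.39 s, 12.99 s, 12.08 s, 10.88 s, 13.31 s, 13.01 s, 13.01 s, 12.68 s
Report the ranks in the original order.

4, 5, 9, 1, 12, 7, 3, 2, 11, 9, 9, 6

Sorted (ascending): 10.26, 10.88, 12.08, 12.18, 12.51, 12.68, 12.99, 13.01, 13.01, 13.01, 13.31, 13.39
The 3 values of 13.01 occupy positions 8–10 → average rank 9.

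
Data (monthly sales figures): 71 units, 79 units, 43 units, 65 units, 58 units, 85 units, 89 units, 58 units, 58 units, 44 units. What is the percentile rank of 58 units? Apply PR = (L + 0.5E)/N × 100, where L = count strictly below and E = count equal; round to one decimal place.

35.0

N = 10.
Strictly below 58: 2. Equal to 58: 3.
PR = (2 + 0.5·3)/10 × 100 = 35.0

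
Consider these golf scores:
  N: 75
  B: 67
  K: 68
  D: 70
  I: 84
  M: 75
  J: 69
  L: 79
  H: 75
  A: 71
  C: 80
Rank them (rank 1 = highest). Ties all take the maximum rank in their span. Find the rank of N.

Sorted (descending): 84, 80, 79, 75, 75, 75, 71, 70, 69, 68, 67
The 3 values of 75 occupy positions 4–6 → each gets rank 6.
N has value 75 → rank 6.

6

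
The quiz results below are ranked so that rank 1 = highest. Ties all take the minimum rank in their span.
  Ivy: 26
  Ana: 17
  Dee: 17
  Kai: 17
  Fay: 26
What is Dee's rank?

Sorted (descending): 26, 26, 17, 17, 17
The 2 values of 26 occupy positions 1–2 → each gets rank 1.
The 3 values of 17 occupy positions 3–5 → each gets rank 3.
Dee has value 17 → rank 3.

3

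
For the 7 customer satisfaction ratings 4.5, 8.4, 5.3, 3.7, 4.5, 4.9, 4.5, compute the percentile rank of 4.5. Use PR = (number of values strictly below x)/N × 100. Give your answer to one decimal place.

N = 7.
Strictly below 4.5: 1. Equal to 4.5: 3.
PR = 1/7 × 100 = 14.3

14.3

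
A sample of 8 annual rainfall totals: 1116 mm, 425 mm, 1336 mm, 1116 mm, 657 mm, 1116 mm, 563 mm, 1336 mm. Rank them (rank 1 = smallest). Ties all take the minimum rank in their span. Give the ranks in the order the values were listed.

Sorted (ascending): 425, 563, 657, 1116, 1116, 1116, 1336, 1336
The 3 values of 1116 occupy positions 4–6 → each gets rank 4.
The 2 values of 1336 occupy positions 7–8 → each gets rank 7.

4, 1, 7, 4, 3, 4, 2, 7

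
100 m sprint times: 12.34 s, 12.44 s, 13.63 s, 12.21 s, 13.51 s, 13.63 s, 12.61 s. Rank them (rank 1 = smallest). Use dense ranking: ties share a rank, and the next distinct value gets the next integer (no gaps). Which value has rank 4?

12.61

Sorted (ascending): 12.21, 12.34, 12.44, 12.61, 13.51, 13.63, 13.63
The 2 values of 13.63 share dense rank 6.
Remaining distinct values take the next consecutive integers.
Rank 4 → value 12.61.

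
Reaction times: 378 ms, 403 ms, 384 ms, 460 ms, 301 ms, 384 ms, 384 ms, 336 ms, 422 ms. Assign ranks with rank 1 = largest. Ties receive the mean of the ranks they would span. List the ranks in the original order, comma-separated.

Sorted (descending): 460, 422, 403, 384, 384, 384, 378, 336, 301
The 3 values of 384 occupy positions 4–6 → average rank 5.

7, 3, 5, 1, 9, 5, 5, 8, 2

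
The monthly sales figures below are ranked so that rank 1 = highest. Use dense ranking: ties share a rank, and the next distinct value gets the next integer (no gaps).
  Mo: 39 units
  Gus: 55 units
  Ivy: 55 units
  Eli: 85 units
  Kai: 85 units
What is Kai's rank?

Sorted (descending): 85, 85, 55, 55, 39
The 2 values of 85 share dense rank 1.
The 2 values of 55 share dense rank 2.
Remaining distinct values take the next consecutive integers.
Kai has value 85 units → rank 1.

1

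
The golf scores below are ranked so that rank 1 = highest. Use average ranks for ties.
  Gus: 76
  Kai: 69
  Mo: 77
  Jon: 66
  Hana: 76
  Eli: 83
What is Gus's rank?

3.5

Sorted (descending): 83, 77, 76, 76, 69, 66
The 2 values of 76 occupy positions 3–4 → average rank (3+4)/2 = 3.5.
Gus has value 76 → rank 3.5.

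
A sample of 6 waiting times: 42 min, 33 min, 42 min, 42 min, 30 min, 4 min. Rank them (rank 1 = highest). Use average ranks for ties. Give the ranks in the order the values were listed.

2, 4, 2, 2, 5, 6

Sorted (descending): 42, 42, 42, 33, 30, 4
The 3 values of 42 occupy positions 1–3 → average rank 2.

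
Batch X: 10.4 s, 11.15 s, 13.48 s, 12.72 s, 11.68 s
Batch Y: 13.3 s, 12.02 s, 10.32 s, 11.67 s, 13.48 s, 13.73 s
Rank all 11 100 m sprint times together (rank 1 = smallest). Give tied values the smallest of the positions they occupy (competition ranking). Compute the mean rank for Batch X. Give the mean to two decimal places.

5.20

Sorted (ascending): 10.32, 10.4, 11.15, 11.67, 11.68, 12.02, 12.72, 13.3, 13.48, 13.48, 13.73
The 2 values of 13.48 occupy positions 9–10 → each gets rank 9.
Batch X values → pooled ranks: 10.4→2, 11.15→3, 13.48→9, 12.72→7, 11.68→5
Mean rank = (2 + 3 + 9 + 7 + 5) / 5 = 5.20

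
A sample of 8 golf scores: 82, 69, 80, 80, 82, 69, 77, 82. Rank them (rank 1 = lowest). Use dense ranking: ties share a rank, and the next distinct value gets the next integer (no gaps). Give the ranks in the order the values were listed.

Sorted (ascending): 69, 69, 77, 80, 80, 82, 82, 82
The 2 values of 69 share dense rank 1.
The 2 values of 80 share dense rank 3.
The 3 values of 82 share dense rank 4.
Remaining distinct values take the next consecutive integers.

4, 1, 3, 3, 4, 1, 2, 4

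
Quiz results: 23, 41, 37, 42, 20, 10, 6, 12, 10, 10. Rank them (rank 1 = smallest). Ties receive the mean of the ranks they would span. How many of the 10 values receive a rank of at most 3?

Sorted (ascending): 6, 10, 10, 10, 12, 20, 23, 37, 41, 42
The 3 values of 10 occupy positions 2–4 → average rank 3.
Ranks ≤ 3: {1, 3, 3, 3} → 4 values.

4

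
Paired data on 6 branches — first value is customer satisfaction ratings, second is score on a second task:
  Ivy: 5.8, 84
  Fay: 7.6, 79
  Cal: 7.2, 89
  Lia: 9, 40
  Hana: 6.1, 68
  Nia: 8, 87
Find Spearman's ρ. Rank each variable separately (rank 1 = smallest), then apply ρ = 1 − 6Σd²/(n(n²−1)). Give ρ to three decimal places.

-0.257

Ranks of variable 1: 1, 4, 3, 6, 2, 5
Ranks of variable 2: 4, 3, 6, 1, 2, 5
d = r₁ − r₂: -3, 1, -3, 5, 0, 0
d²: 9, 1, 9, 25, 0, 0; Σd² = 44
ρ = 1 − 6·44/(6·35) = 1 − 264/210 = -0.257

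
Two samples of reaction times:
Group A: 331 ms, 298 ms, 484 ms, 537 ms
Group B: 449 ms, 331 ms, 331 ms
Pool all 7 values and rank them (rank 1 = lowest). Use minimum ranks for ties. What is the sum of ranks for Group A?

16

Sorted (ascending): 298, 331, 331, 331, 449, 484, 537
The 3 values of 331 occupy positions 2–4 → each gets rank 2.
Group A values → pooled ranks: 331→2, 298→1, 484→6, 537→7
Rank sum = 2 + 1 + 6 + 7 = 16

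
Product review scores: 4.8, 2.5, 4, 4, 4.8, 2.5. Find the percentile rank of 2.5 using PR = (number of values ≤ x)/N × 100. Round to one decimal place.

33.3

N = 6.
Strictly below 2.5: 0. Equal to 2.5: 2.
PR = 2/6 × 100 = 33.3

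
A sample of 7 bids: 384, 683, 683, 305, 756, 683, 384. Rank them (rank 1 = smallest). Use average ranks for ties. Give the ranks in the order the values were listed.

Sorted (ascending): 305, 384, 384, 683, 683, 683, 756
The 2 values of 384 occupy positions 2–3 → average rank (2+3)/2 = 2.5.
The 3 values of 683 occupy positions 4–6 → average rank 5.

2.5, 5, 5, 1, 7, 5, 2.5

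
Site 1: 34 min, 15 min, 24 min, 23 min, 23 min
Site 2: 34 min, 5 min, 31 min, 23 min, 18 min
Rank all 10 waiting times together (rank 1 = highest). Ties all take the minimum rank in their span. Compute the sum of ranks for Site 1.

24

Sorted (descending): 34, 34, 31, 24, 23, 23, 23, 18, 15, 5
The 2 values of 34 occupy positions 1–2 → each gets rank 1.
The 3 values of 23 occupy positions 5–7 → each gets rank 5.
Site 1 values → pooled ranks: 34→1, 15→9, 24→4, 23→5, 23→5
Rank sum = 1 + 9 + 4 + 5 + 5 = 24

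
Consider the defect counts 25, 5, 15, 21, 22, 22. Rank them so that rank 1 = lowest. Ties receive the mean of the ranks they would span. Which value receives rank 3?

Sorted (ascending): 5, 15, 21, 22, 22, 25
The 2 values of 22 occupy positions 4–5 → average rank (4+5)/2 = 4.5.
Rank 3 → value 21.

21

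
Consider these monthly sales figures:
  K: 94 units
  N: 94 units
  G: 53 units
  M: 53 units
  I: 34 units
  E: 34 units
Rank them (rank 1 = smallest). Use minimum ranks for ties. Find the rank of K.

5

Sorted (ascending): 34, 34, 53, 53, 94, 94
The 2 values of 34 occupy positions 1–2 → each gets rank 1.
The 2 values of 53 occupy positions 3–4 → each gets rank 3.
The 2 values of 94 occupy positions 5–6 → each gets rank 5.
K has value 94 units → rank 5.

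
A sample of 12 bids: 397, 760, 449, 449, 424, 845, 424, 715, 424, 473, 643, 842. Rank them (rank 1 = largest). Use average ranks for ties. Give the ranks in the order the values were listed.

12, 3, 7.5, 7.5, 10, 1, 10, 4, 10, 6, 5, 2

Sorted (descending): 845, 842, 760, 715, 643, 473, 449, 449, 424, 424, 424, 397
The 2 values of 449 occupy positions 7–8 → average rank (7+8)/2 = 7.5.
The 3 values of 424 occupy positions 9–11 → average rank 10.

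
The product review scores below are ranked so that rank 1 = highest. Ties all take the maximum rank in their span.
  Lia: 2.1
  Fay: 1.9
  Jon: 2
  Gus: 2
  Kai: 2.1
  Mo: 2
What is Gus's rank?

5

Sorted (descending): 2.1, 2.1, 2, 2, 2, 1.9
The 2 values of 2.1 occupy positions 1–2 → each gets rank 2.
The 3 values of 2 occupy positions 3–5 → each gets rank 5.
Gus has value 2 → rank 5.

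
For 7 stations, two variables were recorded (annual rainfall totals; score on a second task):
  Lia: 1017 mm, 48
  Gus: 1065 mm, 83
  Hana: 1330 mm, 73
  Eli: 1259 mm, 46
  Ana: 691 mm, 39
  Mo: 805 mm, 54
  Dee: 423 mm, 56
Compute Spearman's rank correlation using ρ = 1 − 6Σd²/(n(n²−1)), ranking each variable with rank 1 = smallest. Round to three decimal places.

0.286

Ranks of variable 1: 4, 5, 7, 6, 2, 3, 1
Ranks of variable 2: 3, 7, 6, 2, 1, 4, 5
d = r₁ − r₂: 1, -2, 1, 4, 1, -1, -4
d²: 1, 4, 1, 16, 1, 1, 16; Σd² = 40
ρ = 1 − 6·40/(7·48) = 1 − 240/336 = 0.286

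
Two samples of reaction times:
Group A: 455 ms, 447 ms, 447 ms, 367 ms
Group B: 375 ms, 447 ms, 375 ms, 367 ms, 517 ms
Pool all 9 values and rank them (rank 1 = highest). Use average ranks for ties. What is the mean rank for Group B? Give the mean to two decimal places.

5.30

Sorted (descending): 517, 455, 447, 447, 447, 375, 375, 367, 367
The 3 values of 447 occupy positions 3–5 → average rank 4.
The 2 values of 375 occupy positions 6–7 → average rank (6+7)/2 = 6.5.
The 2 values of 367 occupy positions 8–9 → average rank (8+9)/2 = 8.5.
Group B values → pooled ranks: 375→6.5, 447→4, 375→6.5, 367→8.5, 517→1
Mean rank = (6.5 + 4 + 6.5 + 8.5 + 1) / 5 = 5.30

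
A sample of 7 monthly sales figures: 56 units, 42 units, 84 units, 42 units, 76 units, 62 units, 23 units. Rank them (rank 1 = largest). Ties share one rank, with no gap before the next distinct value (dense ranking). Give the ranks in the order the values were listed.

4, 5, 1, 5, 2, 3, 6

Sorted (descending): 84, 76, 62, 56, 42, 42, 23
The 2 values of 42 share dense rank 5.
Remaining distinct values take the next consecutive integers.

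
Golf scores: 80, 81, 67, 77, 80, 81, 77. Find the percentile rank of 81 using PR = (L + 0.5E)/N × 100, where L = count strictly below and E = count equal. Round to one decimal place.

85.7

N = 7.
Strictly below 81: 5. Equal to 81: 2.
PR = (5 + 0.5·2)/7 × 100 = 85.7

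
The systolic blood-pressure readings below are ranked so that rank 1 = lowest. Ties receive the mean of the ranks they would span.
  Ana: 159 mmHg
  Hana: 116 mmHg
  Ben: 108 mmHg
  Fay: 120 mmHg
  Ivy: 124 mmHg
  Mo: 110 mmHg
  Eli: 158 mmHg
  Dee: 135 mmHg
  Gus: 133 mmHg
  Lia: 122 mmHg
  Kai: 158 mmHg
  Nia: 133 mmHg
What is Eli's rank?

10.5

Sorted (ascending): 108, 110, 116, 120, 122, 124, 133, 133, 135, 158, 158, 159
The 2 values of 133 occupy positions 7–8 → average rank (7+8)/2 = 7.5.
The 2 values of 158 occupy positions 10–11 → average rank (10+11)/2 = 10.5.
Eli has value 158 mmHg → rank 10.5.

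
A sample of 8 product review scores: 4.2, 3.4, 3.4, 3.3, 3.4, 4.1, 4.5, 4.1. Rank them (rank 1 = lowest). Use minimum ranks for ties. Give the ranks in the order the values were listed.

7, 2, 2, 1, 2, 5, 8, 5

Sorted (ascending): 3.3, 3.4, 3.4, 3.4, 4.1, 4.1, 4.2, 4.5
The 3 values of 3.4 occupy positions 2–4 → each gets rank 2.
The 2 values of 4.1 occupy positions 5–6 → each gets rank 5.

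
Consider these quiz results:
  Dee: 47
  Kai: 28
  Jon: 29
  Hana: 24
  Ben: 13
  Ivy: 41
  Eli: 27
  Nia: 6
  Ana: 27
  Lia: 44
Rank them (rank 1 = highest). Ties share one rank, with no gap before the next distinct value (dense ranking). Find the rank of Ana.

6

Sorted (descending): 47, 44, 41, 29, 28, 27, 27, 24, 13, 6
The 2 values of 27 share dense rank 6.
Remaining distinct values take the next consecutive integers.
Ana has value 27 → rank 6.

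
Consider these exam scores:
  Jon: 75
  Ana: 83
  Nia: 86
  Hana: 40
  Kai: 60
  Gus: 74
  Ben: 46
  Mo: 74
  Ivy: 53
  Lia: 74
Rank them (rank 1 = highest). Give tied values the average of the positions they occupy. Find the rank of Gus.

5

Sorted (descending): 86, 83, 75, 74, 74, 74, 60, 53, 46, 40
The 3 values of 74 occupy positions 4–6 → average rank 5.
Gus has value 74 → rank 5.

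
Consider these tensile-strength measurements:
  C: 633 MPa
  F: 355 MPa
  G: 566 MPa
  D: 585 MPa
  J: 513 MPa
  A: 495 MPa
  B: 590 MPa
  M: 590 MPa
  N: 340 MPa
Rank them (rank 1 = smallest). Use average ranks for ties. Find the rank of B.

7.5

Sorted (ascending): 340, 355, 495, 513, 566, 585, 590, 590, 633
The 2 values of 590 occupy positions 7–8 → average rank (7+8)/2 = 7.5.
B has value 590 MPa → rank 7.5.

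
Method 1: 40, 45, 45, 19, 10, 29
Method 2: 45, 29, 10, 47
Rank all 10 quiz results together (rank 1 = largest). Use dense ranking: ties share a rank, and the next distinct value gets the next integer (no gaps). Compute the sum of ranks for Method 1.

22

Sorted (descending): 47, 45, 45, 45, 40, 29, 29, 19, 10, 10
The 3 values of 45 share dense rank 2.
The 2 values of 29 share dense rank 4.
The 2 values of 10 share dense rank 6.
Remaining distinct values take the next consecutive integers.
Method 1 values → pooled ranks: 40→3, 45→2, 45→2, 19→5, 10→6, 29→4
Rank sum = 3 + 2 + 2 + 5 + 6 + 4 = 22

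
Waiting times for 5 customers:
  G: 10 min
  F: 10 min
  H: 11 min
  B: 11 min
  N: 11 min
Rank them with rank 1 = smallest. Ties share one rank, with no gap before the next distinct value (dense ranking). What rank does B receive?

2

Sorted (ascending): 10, 10, 11, 11, 11
The 2 values of 10 share dense rank 1.
The 3 values of 11 share dense rank 2.
B has value 11 min → rank 2.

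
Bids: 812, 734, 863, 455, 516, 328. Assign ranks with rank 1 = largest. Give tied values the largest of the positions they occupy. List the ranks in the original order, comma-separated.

2, 3, 1, 5, 4, 6

Sorted (descending): 863, 812, 734, 516, 455, 328
No ties — each value takes its position as its rank.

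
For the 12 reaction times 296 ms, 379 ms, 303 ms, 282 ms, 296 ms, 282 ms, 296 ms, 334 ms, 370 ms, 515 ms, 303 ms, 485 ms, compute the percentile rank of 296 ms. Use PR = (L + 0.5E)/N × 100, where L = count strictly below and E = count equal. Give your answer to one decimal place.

29.2

N = 12.
Strictly below 296: 2. Equal to 296: 3.
PR = (2 + 0.5·3)/12 × 100 = 29.2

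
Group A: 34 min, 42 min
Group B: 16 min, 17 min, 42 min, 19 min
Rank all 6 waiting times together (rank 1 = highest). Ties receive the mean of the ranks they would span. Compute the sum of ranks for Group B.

16.5

Sorted (descending): 42, 42, 34, 19, 17, 16
The 2 values of 42 occupy positions 1–2 → average rank (1+2)/2 = 1.5.
Group B values → pooled ranks: 16→6, 17→5, 42→1.5, 19→4
Rank sum = 6 + 5 + 1.5 + 4 = 16.5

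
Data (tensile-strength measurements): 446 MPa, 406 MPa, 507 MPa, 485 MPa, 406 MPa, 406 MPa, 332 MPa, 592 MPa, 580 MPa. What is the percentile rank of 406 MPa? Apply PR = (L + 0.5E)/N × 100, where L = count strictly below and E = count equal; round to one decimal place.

N = 9.
Strictly below 406: 1. Equal to 406: 3.
PR = (1 + 0.5·3)/9 × 100 = 27.8

27.8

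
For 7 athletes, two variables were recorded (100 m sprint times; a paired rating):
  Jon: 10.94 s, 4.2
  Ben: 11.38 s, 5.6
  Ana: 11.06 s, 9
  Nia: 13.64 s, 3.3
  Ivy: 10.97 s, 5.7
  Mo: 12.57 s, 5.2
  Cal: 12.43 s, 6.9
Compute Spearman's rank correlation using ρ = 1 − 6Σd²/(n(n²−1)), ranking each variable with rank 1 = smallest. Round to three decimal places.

-0.286

Ranks of variable 1: 1, 4, 3, 7, 2, 6, 5
Ranks of variable 2: 2, 4, 7, 1, 5, 3, 6
d = r₁ − r₂: -1, 0, -4, 6, -3, 3, -1
d²: 1, 0, 16, 36, 9, 9, 1; Σd² = 72
ρ = 1 − 6·72/(7·48) = 1 − 432/336 = -0.286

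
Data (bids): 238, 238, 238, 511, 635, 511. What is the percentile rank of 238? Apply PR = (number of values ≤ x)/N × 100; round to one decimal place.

50.0

N = 6.
Strictly below 238: 0. Equal to 238: 3.
PR = 3/6 × 100 = 50.0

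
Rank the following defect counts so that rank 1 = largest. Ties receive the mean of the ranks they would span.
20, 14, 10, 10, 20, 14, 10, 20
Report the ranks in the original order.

Sorted (descending): 20, 20, 20, 14, 14, 10, 10, 10
The 3 values of 20 occupy positions 1–3 → average rank 2.
The 2 values of 14 occupy positions 4–5 → average rank (4+5)/2 = 4.5.
The 3 values of 10 occupy positions 6–8 → average rank 7.

2, 4.5, 7, 7, 2, 4.5, 7, 2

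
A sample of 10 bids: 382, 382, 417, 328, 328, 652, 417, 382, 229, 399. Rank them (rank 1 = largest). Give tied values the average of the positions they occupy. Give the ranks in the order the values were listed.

Sorted (descending): 652, 417, 417, 399, 382, 382, 382, 328, 328, 229
The 2 values of 417 occupy positions 2–3 → average rank (2+3)/2 = 2.5.
The 3 values of 382 occupy positions 5–7 → average rank 6.
The 2 values of 328 occupy positions 8–9 → average rank (8+9)/2 = 8.5.

6, 6, 2.5, 8.5, 8.5, 1, 2.5, 6, 10, 4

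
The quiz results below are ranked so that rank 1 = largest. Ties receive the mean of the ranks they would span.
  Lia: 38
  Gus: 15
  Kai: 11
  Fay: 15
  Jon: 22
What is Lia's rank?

1

Sorted (descending): 38, 22, 15, 15, 11
The 2 values of 15 occupy positions 3–4 → average rank (3+4)/2 = 3.5.
Lia has value 38 → rank 1.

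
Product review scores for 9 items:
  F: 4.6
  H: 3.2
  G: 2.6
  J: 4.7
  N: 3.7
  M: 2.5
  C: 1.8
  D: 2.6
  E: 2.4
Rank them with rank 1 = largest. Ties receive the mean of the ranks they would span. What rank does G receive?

Sorted (descending): 4.7, 4.6, 3.7, 3.2, 2.6, 2.6, 2.5, 2.4, 1.8
The 2 values of 2.6 occupy positions 5–6 → average rank (5+6)/2 = 5.5.
G has value 2.6 → rank 5.5.

5.5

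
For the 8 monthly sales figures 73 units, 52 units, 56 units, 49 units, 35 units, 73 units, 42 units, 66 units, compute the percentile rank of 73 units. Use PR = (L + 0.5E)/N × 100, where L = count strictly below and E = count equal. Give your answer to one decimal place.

87.5

N = 8.
Strictly below 73: 6. Equal to 73: 2.
PR = (6 + 0.5·2)/8 × 100 = 87.5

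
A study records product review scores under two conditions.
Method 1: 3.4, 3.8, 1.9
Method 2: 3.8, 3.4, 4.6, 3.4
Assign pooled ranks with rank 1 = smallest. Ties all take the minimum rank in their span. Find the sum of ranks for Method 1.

Sorted (ascending): 1.9, 3.4, 3.4, 3.4, 3.8, 3.8, 4.6
The 3 values of 3.4 occupy positions 2–4 → each gets rank 2.
The 2 values of 3.8 occupy positions 5–6 → each gets rank 5.
Method 1 values → pooled ranks: 3.4→2, 3.8→5, 1.9→1
Rank sum = 2 + 5 + 1 = 8

8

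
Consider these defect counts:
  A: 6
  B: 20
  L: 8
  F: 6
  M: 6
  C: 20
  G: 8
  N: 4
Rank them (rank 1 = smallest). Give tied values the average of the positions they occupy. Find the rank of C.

7.5

Sorted (ascending): 4, 6, 6, 6, 8, 8, 20, 20
The 3 values of 6 occupy positions 2–4 → average rank 3.
The 2 values of 8 occupy positions 5–6 → average rank (5+6)/2 = 5.5.
The 2 values of 20 occupy positions 7–8 → average rank (7+8)/2 = 7.5.
C has value 20 → rank 7.5.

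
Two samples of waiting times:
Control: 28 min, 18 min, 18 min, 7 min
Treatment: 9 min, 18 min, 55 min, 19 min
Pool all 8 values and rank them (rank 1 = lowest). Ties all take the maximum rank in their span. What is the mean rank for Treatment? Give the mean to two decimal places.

5.25

Sorted (ascending): 7, 9, 18, 18, 18, 19, 28, 55
The 3 values of 18 occupy positions 3–5 → each gets rank 5.
Treatment values → pooled ranks: 9→2, 18→5, 55→8, 19→6
Mean rank = (2 + 5 + 8 + 6) / 4 = 5.25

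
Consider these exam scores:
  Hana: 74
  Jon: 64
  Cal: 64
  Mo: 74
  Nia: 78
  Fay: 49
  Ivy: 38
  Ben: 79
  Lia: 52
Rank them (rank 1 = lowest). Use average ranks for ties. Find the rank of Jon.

4.5

Sorted (ascending): 38, 49, 52, 64, 64, 74, 74, 78, 79
The 2 values of 64 occupy positions 4–5 → average rank (4+5)/2 = 4.5.
The 2 values of 74 occupy positions 6–7 → average rank (6+7)/2 = 6.5.
Jon has value 64 → rank 4.5.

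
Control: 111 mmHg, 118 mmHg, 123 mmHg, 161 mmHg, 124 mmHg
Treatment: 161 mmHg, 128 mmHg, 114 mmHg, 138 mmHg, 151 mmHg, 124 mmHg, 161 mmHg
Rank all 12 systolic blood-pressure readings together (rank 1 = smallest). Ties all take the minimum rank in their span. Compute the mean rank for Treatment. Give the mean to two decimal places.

7.29

Sorted (ascending): 111, 114, 118, 123, 124, 124, 128, 138, 151, 161, 161, 161
The 2 values of 124 occupy positions 5–6 → each gets rank 5.
The 3 values of 161 occupy positions 10–12 → each gets rank 10.
Treatment values → pooled ranks: 161→10, 128→7, 114→2, 138→8, 151→9, 124→5, 161→10
Mean rank = (10 + 7 + 2 + 8 + 9 + 5 + 10) / 7 = 7.29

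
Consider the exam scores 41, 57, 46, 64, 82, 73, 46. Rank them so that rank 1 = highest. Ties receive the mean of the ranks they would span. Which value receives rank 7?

Sorted (descending): 82, 73, 64, 57, 46, 46, 41
The 2 values of 46 occupy positions 5–6 → average rank (5+6)/2 = 5.5.
Rank 7 → value 41.

41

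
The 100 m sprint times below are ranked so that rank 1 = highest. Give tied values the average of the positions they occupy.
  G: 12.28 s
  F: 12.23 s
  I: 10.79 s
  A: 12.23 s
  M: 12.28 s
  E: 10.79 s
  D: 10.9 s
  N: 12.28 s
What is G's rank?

2

Sorted (descending): 12.28, 12.28, 12.28, 12.23, 12.23, 10.9, 10.79, 10.79
The 3 values of 12.28 occupy positions 1–3 → average rank 2.
The 2 values of 12.23 occupy positions 4–5 → average rank (4+5)/2 = 4.5.
The 2 values of 10.79 occupy positions 7–8 → average rank (7+8)/2 = 7.5.
G has value 12.28 s → rank 2.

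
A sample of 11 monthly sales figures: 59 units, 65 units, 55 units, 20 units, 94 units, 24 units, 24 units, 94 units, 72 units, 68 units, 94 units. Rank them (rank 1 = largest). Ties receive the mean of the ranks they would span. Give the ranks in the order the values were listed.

Sorted (descending): 94, 94, 94, 72, 68, 65, 59, 55, 24, 24, 20
The 3 values of 94 occupy positions 1–3 → average rank 2.
The 2 values of 24 occupy positions 9–10 → average rank (9+10)/2 = 9.5.

7, 6, 8, 11, 2, 9.5, 9.5, 2, 4, 5, 2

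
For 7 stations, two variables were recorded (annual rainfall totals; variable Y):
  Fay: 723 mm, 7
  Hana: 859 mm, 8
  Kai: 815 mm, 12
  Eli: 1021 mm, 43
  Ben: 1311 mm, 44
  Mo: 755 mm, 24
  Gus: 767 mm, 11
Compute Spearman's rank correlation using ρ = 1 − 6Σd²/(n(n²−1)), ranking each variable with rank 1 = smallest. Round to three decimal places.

0.679

Ranks of variable 1: 1, 5, 4, 6, 7, 2, 3
Ranks of variable 2: 1, 2, 4, 6, 7, 5, 3
d = r₁ − r₂: 0, 3, 0, 0, 0, -3, 0
d²: 0, 9, 0, 0, 0, 9, 0; Σd² = 18
ρ = 1 − 6·18/(7·48) = 1 − 108/336 = 0.679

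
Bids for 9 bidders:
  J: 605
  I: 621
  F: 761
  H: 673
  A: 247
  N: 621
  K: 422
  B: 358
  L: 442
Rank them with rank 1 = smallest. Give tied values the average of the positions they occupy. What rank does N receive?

6.5

Sorted (ascending): 247, 358, 422, 442, 605, 621, 621, 673, 761
The 2 values of 621 occupy positions 6–7 → average rank (6+7)/2 = 6.5.
N has value 621 → rank 6.5.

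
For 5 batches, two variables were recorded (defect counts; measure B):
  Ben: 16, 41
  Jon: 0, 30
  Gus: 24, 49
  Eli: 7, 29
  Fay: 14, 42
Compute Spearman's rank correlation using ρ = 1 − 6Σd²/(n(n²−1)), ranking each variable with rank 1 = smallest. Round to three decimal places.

Ranks of variable 1: 4, 1, 5, 2, 3
Ranks of variable 2: 3, 2, 5, 1, 4
d = r₁ − r₂: 1, -1, 0, 1, -1
d²: 1, 1, 0, 1, 1; Σd² = 4
ρ = 1 − 6·4/(5·24) = 1 − 24/120 = 0.800

0.800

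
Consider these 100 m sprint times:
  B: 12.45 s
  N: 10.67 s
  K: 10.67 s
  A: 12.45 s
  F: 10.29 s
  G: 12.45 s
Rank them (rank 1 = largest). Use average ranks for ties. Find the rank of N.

4.5

Sorted (descending): 12.45, 12.45, 12.45, 10.67, 10.67, 10.29
The 3 values of 12.45 occupy positions 1–3 → average rank 2.
The 2 values of 10.67 occupy positions 4–5 → average rank (4+5)/2 = 4.5.
N has value 10.67 s → rank 4.5.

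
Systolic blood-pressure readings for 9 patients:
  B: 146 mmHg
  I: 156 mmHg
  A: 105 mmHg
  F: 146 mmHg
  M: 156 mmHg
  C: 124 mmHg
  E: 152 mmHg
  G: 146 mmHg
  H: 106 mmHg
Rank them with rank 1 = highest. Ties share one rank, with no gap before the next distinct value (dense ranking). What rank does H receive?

5

Sorted (descending): 156, 156, 152, 146, 146, 146, 124, 106, 105
The 2 values of 156 share dense rank 1.
The 3 values of 146 share dense rank 3.
Remaining distinct values take the next consecutive integers.
H has value 106 mmHg → rank 5.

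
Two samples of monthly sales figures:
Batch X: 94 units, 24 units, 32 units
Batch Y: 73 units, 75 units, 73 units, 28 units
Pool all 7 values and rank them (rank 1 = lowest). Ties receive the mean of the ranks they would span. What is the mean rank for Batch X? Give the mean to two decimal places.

3.67

Sorted (ascending): 24, 28, 32, 73, 73, 75, 94
The 2 values of 73 occupy positions 4–5 → average rank (4+5)/2 = 4.5.
Batch X values → pooled ranks: 94→7, 24→1, 32→3
Mean rank = (7 + 1 + 3) / 3 = 3.67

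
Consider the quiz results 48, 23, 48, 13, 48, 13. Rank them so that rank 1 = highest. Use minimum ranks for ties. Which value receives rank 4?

Sorted (descending): 48, 48, 48, 23, 13, 13
The 3 values of 48 occupy positions 1–3 → each gets rank 1.
The 2 values of 13 occupy positions 5–6 → each gets rank 5.
Rank 4 → value 23.

23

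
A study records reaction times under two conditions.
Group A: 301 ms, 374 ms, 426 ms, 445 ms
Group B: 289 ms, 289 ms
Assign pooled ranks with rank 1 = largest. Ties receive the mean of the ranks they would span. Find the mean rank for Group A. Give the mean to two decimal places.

2.50

Sorted (descending): 445, 426, 374, 301, 289, 289
The 2 values of 289 occupy positions 5–6 → average rank (5+6)/2 = 5.5.
Group A values → pooled ranks: 301→4, 374→3, 426→2, 445→1
Mean rank = (4 + 3 + 2 + 1) / 4 = 2.50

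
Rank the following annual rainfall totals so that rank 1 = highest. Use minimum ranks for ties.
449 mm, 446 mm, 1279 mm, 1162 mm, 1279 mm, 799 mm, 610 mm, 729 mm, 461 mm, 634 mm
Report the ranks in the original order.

Sorted (descending): 1279, 1279, 1162, 799, 729, 634, 610, 461, 449, 446
The 2 values of 1279 occupy positions 1–2 → each gets rank 1.

9, 10, 1, 3, 1, 4, 7, 5, 8, 6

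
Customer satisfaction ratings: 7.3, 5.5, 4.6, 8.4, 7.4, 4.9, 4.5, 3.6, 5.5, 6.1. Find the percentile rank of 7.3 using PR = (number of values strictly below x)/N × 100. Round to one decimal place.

70.0

N = 10.
Strictly below 7.3: 7. Equal to 7.3: 1.
PR = 7/10 × 100 = 70.0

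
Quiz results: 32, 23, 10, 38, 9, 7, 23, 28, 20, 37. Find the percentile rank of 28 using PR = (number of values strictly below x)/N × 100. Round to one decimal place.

60.0

N = 10.
Strictly below 28: 6. Equal to 28: 1.
PR = 6/10 × 100 = 60.0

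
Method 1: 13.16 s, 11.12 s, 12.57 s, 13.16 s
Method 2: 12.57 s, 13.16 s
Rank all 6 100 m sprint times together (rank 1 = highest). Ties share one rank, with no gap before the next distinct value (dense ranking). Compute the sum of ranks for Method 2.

3

Sorted (descending): 13.16, 13.16, 13.16, 12.57, 12.57, 11.12
The 3 values of 13.16 share dense rank 1.
The 2 values of 12.57 share dense rank 2.
Remaining distinct values take the next consecutive integers.
Method 2 values → pooled ranks: 12.57→2, 13.16→1
Rank sum = 2 + 1 = 3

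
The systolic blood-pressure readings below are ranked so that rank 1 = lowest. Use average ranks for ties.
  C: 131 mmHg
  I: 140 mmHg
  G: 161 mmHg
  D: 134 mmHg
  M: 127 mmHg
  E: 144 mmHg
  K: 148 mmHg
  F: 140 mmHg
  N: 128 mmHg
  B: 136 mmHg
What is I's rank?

Sorted (ascending): 127, 128, 131, 134, 136, 140, 140, 144, 148, 161
The 2 values of 140 occupy positions 6–7 → average rank (6+7)/2 = 6.5.
I has value 140 mmHg → rank 6.5.

6.5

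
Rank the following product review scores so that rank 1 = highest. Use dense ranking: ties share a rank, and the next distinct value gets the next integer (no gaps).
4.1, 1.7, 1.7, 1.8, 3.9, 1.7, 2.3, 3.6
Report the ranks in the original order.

1, 6, 6, 5, 2, 6, 4, 3

Sorted (descending): 4.1, 3.9, 3.6, 2.3, 1.8, 1.7, 1.7, 1.7
The 3 values of 1.7 share dense rank 6.
Remaining distinct values take the next consecutive integers.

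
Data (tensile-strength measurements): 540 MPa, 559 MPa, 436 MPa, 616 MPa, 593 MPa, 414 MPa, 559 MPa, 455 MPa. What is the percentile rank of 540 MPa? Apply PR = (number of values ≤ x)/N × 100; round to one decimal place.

50.0

N = 8.
Strictly below 540: 3. Equal to 540: 1.
PR = 4/8 × 100 = 50.0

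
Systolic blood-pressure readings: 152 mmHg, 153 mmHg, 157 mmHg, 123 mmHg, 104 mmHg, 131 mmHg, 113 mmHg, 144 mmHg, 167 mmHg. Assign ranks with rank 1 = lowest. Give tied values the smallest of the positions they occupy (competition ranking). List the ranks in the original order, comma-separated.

6, 7, 8, 3, 1, 4, 2, 5, 9

Sorted (ascending): 104, 113, 123, 131, 144, 152, 153, 157, 167
No ties — each value takes its position as its rank.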